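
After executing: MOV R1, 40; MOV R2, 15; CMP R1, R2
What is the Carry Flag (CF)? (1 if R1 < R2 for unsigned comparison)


Register state trace:
  MOV R1, 40  → R1 = 40
  MOV R2, 15  → R2 = 15
  CMP R1, R2  → unsigned 40 - 15: no borrow
  40 >= 15, so CF = 0
CF = 0

0


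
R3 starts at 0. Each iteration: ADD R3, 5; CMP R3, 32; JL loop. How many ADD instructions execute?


Loop trace (R3 starts at 0, target 32, step 5):
  ADD #1: R3 = 0 + 5 = 5  → 5 < 32, loop
  ADD #2: R3 = 5 + 5 = 10  → 10 < 32, loop
  ADD #3: R3 = 10 + 5 = 15  → 15 < 32, loop
  ADD #4: R3 = 15 + 5 = 20  → 20 < 32, loop
  ADD #5: R3 = 20 + 5 = 25  → 25 < 32, loop
  ADD #6: R3 = 25 + 5 = 30  → 30 < 32, loop
  ADD #7: R3 = 30 + 5 = 35  → 35 >= 32, exit
Total ADD instructions: 7

7


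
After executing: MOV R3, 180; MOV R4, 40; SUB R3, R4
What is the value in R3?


Register state trace:
  MOV R3, 180  → R3 = 180
  MOV R4, 40  → R4 = 40
  SUB R3, R4  → R3 = 180 - 40 = 140
Final: R3 = 140

140


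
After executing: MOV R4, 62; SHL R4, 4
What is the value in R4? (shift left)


Register state trace:
  MOV R4, 62  → R4 = 62
  SHL R4, 4  → R4 = 62 << 4 = 62 * 2^4 = 992
Final: R4 = 992

992


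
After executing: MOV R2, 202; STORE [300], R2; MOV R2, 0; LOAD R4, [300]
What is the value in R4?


Register and memory trace:
  MOV R2, 202  → R2 = 202
  STORE [300], R2  → mem[300] = 202
  MOV R2, 0  → R2 = 0
  LOAD R4, [300]  → R4 = mem[300] = 202
Final: R4 = 202

202


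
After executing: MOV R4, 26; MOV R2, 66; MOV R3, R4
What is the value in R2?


Register state trace:
  MOV R4, 26  → R4 = 26
  MOV R2, 66  → R2 = 66
  MOV R3, R4  → R3 = 26
Final: R2 = 66

66


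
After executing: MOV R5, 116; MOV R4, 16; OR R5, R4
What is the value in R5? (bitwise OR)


Register state trace:
  MOV R5, 116  → R5 = 116 (0b01110100)
  MOV R4, 16  → R4 = 16 (0b00010000)
  OR R5, R4   → R5 = 116 OR 16 = 116 (0b01110100)
Final: R5 = 116

116


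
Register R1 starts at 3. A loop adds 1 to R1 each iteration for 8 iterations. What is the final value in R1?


Starting value: R1 = 3
  Iter 1: R1 = 3 + 1 = 4
  Iter 2: R1 = 4 + 1 = 5
  Iter 3: R1 = 5 + 1 = 6
  Iter 4: R1 = 6 + 1 = 7
  Iter 5: R1 = 7 + 1 = 8
  Iter 6: R1 = 8 + 1 = 9
  Iter 7: R1 = 9 + 1 = 10
  Iter 8: R1 = 10 + 1 = 11
Final: R1 = 11

11


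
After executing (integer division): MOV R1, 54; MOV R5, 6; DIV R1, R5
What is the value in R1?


Register state trace:
  MOV R1, 54  → R1 = 54
  MOV R5, 6  → R5 = 6
  DIV R1, R5  → R1 = 54 // 6 = 9
Final: R1 = 9

9


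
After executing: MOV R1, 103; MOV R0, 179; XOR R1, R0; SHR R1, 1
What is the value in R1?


Register state trace:
  MOV R1, 103  → R1 = 103 (0b01100111)
  MOV R0, 179  → R0 = 179 (0b10110011)
  XOR R1, R0  → R1 = 103 XOR 179 = 212 (0b11010100)
  SHR R1, 1  → R1 = 212 >> 1 = 106
Final: R1 = 106

106


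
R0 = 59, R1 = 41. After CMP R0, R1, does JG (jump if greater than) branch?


Trace:
  R0 = 59, R1 = 41
  CMP R0, R1  → compares 59 vs 41
  JG checks: is 59 greater than 41?
  59 > 41, so condition is true
Branch taken: Yes

Yes


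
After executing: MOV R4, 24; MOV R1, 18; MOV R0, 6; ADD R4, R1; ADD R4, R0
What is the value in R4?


Register state trace:
  MOV R4, 24  → R4 = 24
  MOV R1, 18  → R1 = 18
  MOV R0, 6  → R0 = 6
  ADD R4, R1  → R4 = 24 + 18 = 42
  ADD R4, R0  → R4 = 42 + 6 = 48
Final: R4 = 48

48


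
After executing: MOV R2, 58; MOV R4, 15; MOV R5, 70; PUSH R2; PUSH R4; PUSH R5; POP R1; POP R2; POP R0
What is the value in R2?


Stack trace (top is rightmost):
  MOV R2, 58  → R2 = 58
  MOV R4, 15  → R4 = 15
  MOV R5, 70  → R5 = 70
  PUSH R2  → stack: [58]
  PUSH R4  → stack: [58, 15]
  PUSH R5  → stack: [58, 15, 70]
  POP R1  → R1 = 70, stack: [58, 15]
  POP R2  → R2 = 15, stack: [58]
  POP R0  → R0 = 58, stack: []
Final: R2 = 15

15


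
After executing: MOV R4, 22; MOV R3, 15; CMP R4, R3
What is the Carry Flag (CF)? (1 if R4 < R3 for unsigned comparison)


Register state trace:
  MOV R4, 22  → R4 = 22
  MOV R3, 15  → R3 = 15
  CMP R4, R3  → unsigned 22 - 15: no borrow
  22 >= 15, so CF = 0
CF = 0

0


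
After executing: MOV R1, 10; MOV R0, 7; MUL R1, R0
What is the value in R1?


Register state trace:
  MOV R1, 10  → R1 = 10
  MOV R0, 7  → R0 = 7
  MUL R1, R0  → R1 = 10 * 7 = 70
Final: R1 = 70

70


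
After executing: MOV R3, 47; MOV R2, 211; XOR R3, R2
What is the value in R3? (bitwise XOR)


Register state trace:
  MOV R3, 47  → R3 = 47 (0b00101111)
  MOV R2, 211  → R2 = 211 (0b11010011)
  XOR R3, R2  → R3 = 47 XOR 211 = 252 (0b11111100)
Final: R3 = 252

252


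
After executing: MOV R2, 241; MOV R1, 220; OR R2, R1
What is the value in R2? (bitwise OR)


Register state trace:
  MOV R2, 241  → R2 = 241 (0b11110001)
  MOV R1, 220  → R1 = 220 (0b11011100)
  OR R2, R1   → R2 = 241 OR 220 = 253 (0b11111101)
Final: R2 = 253

253


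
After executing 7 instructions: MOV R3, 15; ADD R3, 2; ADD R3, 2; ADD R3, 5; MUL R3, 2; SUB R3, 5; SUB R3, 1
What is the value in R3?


Register state trace:
  MOV R3, 15  → R3 = 15
  ADD R3, 2  → R3 = 15 + 2 = 17
  ADD R3, 2  → R3 = 17 + 2 = 19
  ADD R3, 5  → R3 = 19 + 5 = 24
  MUL R3, 2  → R3 = 24 * 2 = 48
  SUB R3, 5  → R3 = 48 - 5 = 43
  SUB R3, 1  → R3 = 43 - 1 = 42
Final: R3 = 42

42


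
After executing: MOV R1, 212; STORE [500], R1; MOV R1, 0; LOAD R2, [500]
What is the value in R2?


Register and memory trace:
  MOV R1, 212  → R1 = 212
  STORE [500], R1  → mem[500] = 212
  MOV R1, 0  → R1 = 0
  LOAD R2, [500]  → R2 = mem[500] = 212
Final: R2 = 212

212


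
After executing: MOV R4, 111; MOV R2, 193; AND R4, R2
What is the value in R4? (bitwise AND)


Register state trace:
  MOV R4, 111  → R4 = 111 (0b01101111)
  MOV R2, 193  → R2 = 193 (0b11000001)
  AND R4, R2  → R4 = 111 AND 193 = 65 (0b01000001)
Final: R4 = 65

65


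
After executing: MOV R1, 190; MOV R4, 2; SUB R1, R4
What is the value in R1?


Register state trace:
  MOV R1, 190  → R1 = 190
  MOV R4, 2  → R4 = 2
  SUB R1, R4  → R1 = 190 - 2 = 188
Final: R1 = 188

188


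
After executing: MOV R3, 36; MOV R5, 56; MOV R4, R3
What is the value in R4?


Register state trace:
  MOV R3, 36  → R3 = 36
  MOV R5, 56  → R5 = 56
  MOV R4, R3  → R4 = 36
Final: R4 = 36

36


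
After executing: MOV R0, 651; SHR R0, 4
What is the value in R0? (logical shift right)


Register state trace:
  MOV R0, 651  → R0 = 651
  SHR R0, 4  → R0 = 651 >> 4 = 651 // 2^4 = 40
Final: R0 = 40

40


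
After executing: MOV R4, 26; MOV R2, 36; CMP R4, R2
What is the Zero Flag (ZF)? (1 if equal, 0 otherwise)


Register state trace:
  MOV R4, 26  → R4 = 26
  MOV R2, 36  → R2 = 36
  CMP R4, R2  → computes 26 - 36 = -10
  Result is nonzero, so values are not equal
ZF = 0

0


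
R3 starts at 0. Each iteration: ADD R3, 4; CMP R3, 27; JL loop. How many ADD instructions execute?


Loop trace (R3 starts at 0, target 27, step 4):
  ADD #1: R3 = 0 + 4 = 4  → 4 < 27, loop
  ADD #2: R3 = 4 + 4 = 8  → 8 < 27, loop
  ADD #3: R3 = 8 + 4 = 12  → 12 < 27, loop
  ADD #4: R3 = 12 + 4 = 16  → 16 < 27, loop
  ADD #5: R3 = 16 + 4 = 20  → 20 < 27, loop
  ADD #6: R3 = 20 + 4 = 24  → 24 < 27, loop
  ADD #7: R3 = 24 + 4 = 28  → 28 >= 27, exit
Total ADD instructions: 7

7


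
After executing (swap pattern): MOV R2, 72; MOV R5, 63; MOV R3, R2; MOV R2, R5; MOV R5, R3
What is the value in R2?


Register state trace (swap pattern):
  MOV R2, 72  → R2 = 72
  MOV R5, 63  → R5 = 63
  MOV R3, R2  → R3 = 72  (save R2)
  MOV R2, R5  → R2 = 63  (R2 gets R5's value)
  MOV R5, R3  → R5 = 72  (R5 gets saved value)
Final: R2 = 63

63


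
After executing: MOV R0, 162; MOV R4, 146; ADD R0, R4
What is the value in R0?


Register state trace:
  MOV R0, 162  → R0 = 162
  MOV R4, 146  → R4 = 146
  ADD R0, R4  → R0 = 162 + 146 = 308
Final: R0 = 308

308


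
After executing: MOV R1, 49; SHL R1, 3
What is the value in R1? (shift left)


Register state trace:
  MOV R1, 49  → R1 = 49
  SHL R1, 3  → R1 = 49 << 3 = 49 * 2^3 = 392
Final: R1 = 392

392


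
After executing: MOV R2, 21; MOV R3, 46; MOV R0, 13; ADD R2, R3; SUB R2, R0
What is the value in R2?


Register state trace:
  MOV R2, 21  → R2 = 21
  MOV R3, 46  → R3 = 46
  MOV R0, 13  → R0 = 13
  ADD R2, R3  → R2 = 21 + 46 = 67
  SUB R2, R0  → R2 = 67 - 13 = 54
Final: R2 = 54

54


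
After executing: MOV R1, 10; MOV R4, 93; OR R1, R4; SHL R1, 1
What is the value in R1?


Register state trace:
  MOV R1, 10  → R1 = 10 (0b00001010)
  MOV R4, 93  → R4 = 93 (0b01011101)
  OR R1, R4  → R1 = 10 OR 93 = 95 (0b01011111)
  SHL R1, 1  → R1 = 95 << 1 = 190
Final: R1 = 190

190


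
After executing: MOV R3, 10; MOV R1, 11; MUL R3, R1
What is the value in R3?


Register state trace:
  MOV R3, 10  → R3 = 10
  MOV R1, 11  → R1 = 11
  MUL R3, R1  → R3 = 10 * 11 = 110
Final: R3 = 110

110


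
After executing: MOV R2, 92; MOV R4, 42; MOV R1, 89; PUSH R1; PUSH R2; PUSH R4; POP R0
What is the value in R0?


Stack trace (top is rightmost):
  MOV R2, 92  → R2 = 92
  MOV R4, 42  → R4 = 42
  MOV R1, 89  → R1 = 89
  PUSH R1  → stack: [89]
  PUSH R2  → stack: [89, 92]
  PUSH R4  → stack: [89, 92, 42]
  POP R0  → R0 = 42, stack: [89, 92]
Final: R0 = 42

42


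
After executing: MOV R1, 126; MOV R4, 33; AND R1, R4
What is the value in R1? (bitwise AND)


Register state trace:
  MOV R1, 126  → R1 = 126 (0b01111110)
  MOV R4, 33  → R4 = 33 (0b00100001)
  AND R1, R4  → R1 = 126 AND 33 = 32 (0b00100000)
Final: R1 = 32

32


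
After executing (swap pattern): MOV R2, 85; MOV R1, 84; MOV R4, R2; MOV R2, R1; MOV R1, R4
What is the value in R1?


Register state trace (swap pattern):
  MOV R2, 85  → R2 = 85
  MOV R1, 84  → R1 = 84
  MOV R4, R2  → R4 = 85  (save R2)
  MOV R2, R1  → R2 = 84  (R2 gets R1's value)
  MOV R1, R4  → R1 = 85  (R1 gets saved value)
Final: R1 = 85

85


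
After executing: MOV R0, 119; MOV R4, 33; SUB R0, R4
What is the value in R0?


Register state trace:
  MOV R0, 119  → R0 = 119
  MOV R4, 33  → R4 = 33
  SUB R0, R4  → R0 = 119 - 33 = 86
Final: R0 = 86

86


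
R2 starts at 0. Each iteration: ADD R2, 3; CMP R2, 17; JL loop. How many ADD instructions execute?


Loop trace (R2 starts at 0, target 17, step 3):
  ADD #1: R2 = 0 + 3 = 3  → 3 < 17, loop
  ADD #2: R2 = 3 + 3 = 6  → 6 < 17, loop
  ADD #3: R2 = 6 + 3 = 9  → 9 < 17, loop
  ADD #4: R2 = 9 + 3 = 12  → 12 < 17, loop
  ADD #5: R2 = 12 + 3 = 15  → 15 < 17, loop
  ADD #6: R2 = 15 + 3 = 18  → 18 >= 17, exit
Total ADD instructions: 6

6


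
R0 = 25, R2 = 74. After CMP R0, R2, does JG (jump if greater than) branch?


Trace:
  R0 = 25, R2 = 74
  CMP R0, R2  → compares 25 vs 74
  JG checks: is 25 greater than 74?
  25 < 74, so condition is false
Branch taken: No

No


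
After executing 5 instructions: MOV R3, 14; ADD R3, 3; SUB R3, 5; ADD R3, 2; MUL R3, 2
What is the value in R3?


Register state trace:
  MOV R3, 14  → R3 = 14
  ADD R3, 3  → R3 = 14 + 3 = 17
  SUB R3, 5  → R3 = 17 - 5 = 12
  ADD R3, 2  → R3 = 12 + 2 = 14
  MUL R3, 2  → R3 = 14 * 2 = 28
Final: R3 = 28

28


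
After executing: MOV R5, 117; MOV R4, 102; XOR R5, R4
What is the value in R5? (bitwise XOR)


Register state trace:
  MOV R5, 117  → R5 = 117 (0b01110101)
  MOV R4, 102  → R4 = 102 (0b01100110)
  XOR R5, R4  → R5 = 117 XOR 102 = 19 (0b00010011)
Final: R5 = 19

19


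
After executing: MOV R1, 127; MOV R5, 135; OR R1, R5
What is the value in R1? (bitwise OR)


Register state trace:
  MOV R1, 127  → R1 = 127 (0b01111111)
  MOV R5, 135  → R5 = 135 (0b10000111)
  OR R1, R5   → R1 = 127 OR 135 = 255 (0b11111111)
Final: R1 = 255

255


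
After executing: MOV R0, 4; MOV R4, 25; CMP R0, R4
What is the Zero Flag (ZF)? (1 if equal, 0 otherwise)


Register state trace:
  MOV R0, 4  → R0 = 4
  MOV R4, 25  → R4 = 25
  CMP R0, R4  → computes 4 - 25 = -21
  Result is nonzero, so values are not equal
ZF = 0

0


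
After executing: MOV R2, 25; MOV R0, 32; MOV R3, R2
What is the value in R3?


Register state trace:
  MOV R2, 25  → R2 = 25
  MOV R0, 32  → R0 = 32
  MOV R3, R2  → R3 = 25
Final: R3 = 25

25


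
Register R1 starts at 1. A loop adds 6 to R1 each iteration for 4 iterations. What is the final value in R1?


Starting value: R1 = 1
  Iter 1: R1 = 1 + 6 = 7
  Iter 2: R1 = 7 + 6 = 13
  Iter 3: R1 = 13 + 6 = 19
  Iter 4: R1 = 19 + 6 = 25
Final: R1 = 25

25


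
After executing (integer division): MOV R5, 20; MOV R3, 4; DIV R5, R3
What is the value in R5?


Register state trace:
  MOV R5, 20  → R5 = 20
  MOV R3, 4  → R3 = 4
  DIV R5, R3  → R5 = 20 // 4 = 5
Final: R5 = 5

5


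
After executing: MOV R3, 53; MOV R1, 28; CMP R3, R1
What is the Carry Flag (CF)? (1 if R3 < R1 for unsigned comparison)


Register state trace:
  MOV R3, 53  → R3 = 53
  MOV R1, 28  → R1 = 28
  CMP R3, R1  → unsigned 53 - 28: no borrow
  53 >= 28, so CF = 0
CF = 0

0


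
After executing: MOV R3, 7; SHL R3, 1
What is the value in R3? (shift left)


Register state trace:
  MOV R3, 7  → R3 = 7
  SHL R3, 1  → R3 = 7 << 1 = 7 * 2^1 = 14
Final: R3 = 14

14


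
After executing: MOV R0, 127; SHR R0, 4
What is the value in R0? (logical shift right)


Register state trace:
  MOV R0, 127  → R0 = 127
  SHR R0, 4  → R0 = 127 >> 4 = 127 // 2^4 = 7
Final: R0 = 7

7


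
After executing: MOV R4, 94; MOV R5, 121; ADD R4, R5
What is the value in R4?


Register state trace:
  MOV R4, 94  → R4 = 94
  MOV R5, 121  → R5 = 121
  ADD R4, R5  → R4 = 94 + 121 = 215
Final: R4 = 215

215


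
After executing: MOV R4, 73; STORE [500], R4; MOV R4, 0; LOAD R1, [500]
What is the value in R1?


Register and memory trace:
  MOV R4, 73  → R4 = 73
  STORE [500], R4  → mem[500] = 73
  MOV R4, 0  → R4 = 0
  LOAD R1, [500]  → R1 = mem[500] = 73
Final: R1 = 73

73


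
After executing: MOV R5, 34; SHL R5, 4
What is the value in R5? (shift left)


Register state trace:
  MOV R5, 34  → R5 = 34
  SHL R5, 4  → R5 = 34 << 4 = 34 * 2^4 = 544
Final: R5 = 544

544


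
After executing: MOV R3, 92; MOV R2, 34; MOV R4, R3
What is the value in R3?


Register state trace:
  MOV R3, 92  → R3 = 92
  MOV R2, 34  → R2 = 34
  MOV R4, R3  → R4 = 92
Final: R3 = 92

92


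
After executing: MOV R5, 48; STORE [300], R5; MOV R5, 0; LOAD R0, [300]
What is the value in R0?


Register and memory trace:
  MOV R5, 48  → R5 = 48
  STORE [300], R5  → mem[300] = 48
  MOV R5, 0  → R5 = 0
  LOAD R0, [300]  → R0 = mem[300] = 48
Final: R0 = 48

48


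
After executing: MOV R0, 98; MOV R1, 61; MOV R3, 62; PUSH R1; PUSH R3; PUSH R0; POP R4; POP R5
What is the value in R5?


Stack trace (top is rightmost):
  MOV R0, 98  → R0 = 98
  MOV R1, 61  → R1 = 61
  MOV R3, 62  → R3 = 62
  PUSH R1  → stack: [61]
  PUSH R3  → stack: [61, 62]
  PUSH R0  → stack: [61, 62, 98]
  POP R4  → R4 = 98, stack: [61, 62]
  POP R5  → R5 = 62, stack: [61]
Final: R5 = 62

62


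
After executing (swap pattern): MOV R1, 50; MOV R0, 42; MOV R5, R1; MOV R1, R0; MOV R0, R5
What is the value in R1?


Register state trace (swap pattern):
  MOV R1, 50  → R1 = 50
  MOV R0, 42  → R0 = 42
  MOV R5, R1  → R5 = 50  (save R1)
  MOV R1, R0  → R1 = 42  (R1 gets R0's value)
  MOV R0, R5  → R0 = 50  (R0 gets saved value)
Final: R1 = 42

42


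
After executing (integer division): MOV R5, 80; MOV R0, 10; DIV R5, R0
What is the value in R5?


Register state trace:
  MOV R5, 80  → R5 = 80
  MOV R0, 10  → R0 = 10
  DIV R5, R0  → R5 = 80 // 10 = 8
Final: R5 = 8

8


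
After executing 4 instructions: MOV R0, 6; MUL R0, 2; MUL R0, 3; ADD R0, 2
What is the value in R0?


Register state trace:
  MOV R0, 6  → R0 = 6
  MUL R0, 2  → R0 = 6 * 2 = 12
  MUL R0, 3  → R0 = 12 * 3 = 36
  ADD R0, 2  → R0 = 36 + 2 = 38
Final: R0 = 38

38


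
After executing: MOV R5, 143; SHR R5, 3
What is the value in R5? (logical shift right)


Register state trace:
  MOV R5, 143  → R5 = 143
  SHR R5, 3  → R5 = 143 >> 3 = 143 // 2^3 = 17
Final: R5 = 17

17


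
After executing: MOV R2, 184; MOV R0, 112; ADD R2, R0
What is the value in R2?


Register state trace:
  MOV R2, 184  → R2 = 184
  MOV R0, 112  → R0 = 112
  ADD R2, R0  → R2 = 184 + 112 = 296
Final: R2 = 296

296


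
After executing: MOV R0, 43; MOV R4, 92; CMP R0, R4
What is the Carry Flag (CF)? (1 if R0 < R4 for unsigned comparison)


Register state trace:
  MOV R0, 43  → R0 = 43
  MOV R4, 92  → R4 = 92
  CMP R0, R4  → unsigned 43 - 92: borrow occurs
  43 < 92, so CF = 1
CF = 1

1


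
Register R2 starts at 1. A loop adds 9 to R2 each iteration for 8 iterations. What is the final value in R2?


Starting value: R2 = 1
  Iter 1: R2 = 1 + 9 = 10
  Iter 2: R2 = 10 + 9 = 19
  Iter 3: R2 = 19 + 9 = 28
  Iter 4: R2 = 28 + 9 = 37
  Iter 5: R2 = 37 + 9 = 46
  Iter 6: R2 = 46 + 9 = 55
  Iter 7: R2 = 55 + 9 = 64
  Iter 8: R2 = 64 + 9 = 73
Final: R2 = 73

73


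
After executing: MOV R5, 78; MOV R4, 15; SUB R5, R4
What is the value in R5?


Register state trace:
  MOV R5, 78  → R5 = 78
  MOV R4, 15  → R4 = 15
  SUB R5, R4  → R5 = 78 - 15 = 63
Final: R5 = 63

63


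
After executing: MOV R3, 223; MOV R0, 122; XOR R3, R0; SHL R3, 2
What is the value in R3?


Register state trace:
  MOV R3, 223  → R3 = 223 (0b11011111)
  MOV R0, 122  → R0 = 122 (0b01111010)
  XOR R3, R0  → R3 = 223 XOR 122 = 165 (0b10100101)
  SHL R3, 2  → R3 = 165 << 2 = 660
Final: R3 = 660

660


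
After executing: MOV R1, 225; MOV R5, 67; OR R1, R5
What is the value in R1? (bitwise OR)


Register state trace:
  MOV R1, 225  → R1 = 225 (0b11100001)
  MOV R5, 67  → R5 = 67 (0b01000011)
  OR R1, R5   → R1 = 225 OR 67 = 227 (0b11100011)
Final: R1 = 227

227


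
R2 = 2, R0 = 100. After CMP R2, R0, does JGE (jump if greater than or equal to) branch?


Trace:
  R2 = 2, R0 = 100
  CMP R2, R0  → compares 2 vs 100
  JGE checks: is 2 greater than or equal to 100?
  2 < 100, so condition is false
Branch taken: No

No


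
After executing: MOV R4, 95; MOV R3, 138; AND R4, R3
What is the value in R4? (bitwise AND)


Register state trace:
  MOV R4, 95  → R4 = 95 (0b01011111)
  MOV R3, 138  → R3 = 138 (0b10001010)
  AND R4, R3  → R4 = 95 AND 138 = 10 (0b00001010)
Final: R4 = 10

10


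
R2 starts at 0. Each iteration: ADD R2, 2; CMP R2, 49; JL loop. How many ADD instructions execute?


Loop trace (R2 starts at 0, target 49, step 2):
  ADD #1: R2 = 0 + 2 = 2  → 2 < 49, loop
  ADD #2: R2 = 2 + 2 = 4  → 4 < 49, loop
  ADD #3: R2 = 4 + 2 = 6  → 6 < 49, loop
  ADD #4: R2 = 6 + 2 = 8  → 8 < 49, loop
  ADD #5: R2 = 8 + 2 = 10  → 10 < 49, loop
  ADD #6: R2 = 10 + 2 = 12  → 12 < 49, loop
  ADD #7: R2 = 12 + 2 = 14  → 14 < 49, loop
  ADD #8: R2 = 14 + 2 = 16  → 16 < 49, loop
  ADD #9: R2 = 16 + 2 = 18  → 18 < 49, loop
  ADD #10: R2 = 18 + 2 = 20  → 20 < 49, loop
  ADD #11: R2 = 20 + 2 = 22  → 22 < 49, loop
  ADD #12: R2 = 22 + 2 = 24  → 24 < 49, loop
  ADD #13: R2 = 24 + 2 = 26  → 26 < 49, loop
  ADD #14: R2 = 26 + 2 = 28  → 28 < 49, loop
  ADD #15: R2 = 28 + 2 = 30  → 30 < 49, loop
  ADD #16: R2 = 30 + 2 = 32  → 32 < 49, loop
  ADD #17: R2 = 32 + 2 = 34  → 34 < 49, loop
  ADD #18: R2 = 34 + 2 = 36  → 36 < 49, loop
  ADD #19: R2 = 36 + 2 = 38  → 38 < 49, loop
  ADD #20: R2 = 38 + 2 = 40  → 40 < 49, loop
  ADD #21: R2 = 40 + 2 = 42  → 42 < 49, loop
  ADD #22: R2 = 42 + 2 = 44  → 44 < 49, loop
  ADD #23: R2 = 44 + 2 = 46  → 46 < 49, loop
  ADD #24: R2 = 46 + 2 = 48  → 48 < 49, loop
  ADD #25: R2 = 48 + 2 = 50  → 50 >= 49, exit
Total ADD instructions: 25

25


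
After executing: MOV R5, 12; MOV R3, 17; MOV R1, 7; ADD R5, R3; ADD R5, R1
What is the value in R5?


Register state trace:
  MOV R5, 12  → R5 = 12
  MOV R3, 17  → R3 = 17
  MOV R1, 7  → R1 = 7
  ADD R5, R3  → R5 = 12 + 17 = 29
  ADD R5, R1  → R5 = 29 + 7 = 36
Final: R5 = 36

36


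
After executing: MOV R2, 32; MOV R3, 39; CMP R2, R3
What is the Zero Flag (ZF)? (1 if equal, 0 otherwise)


Register state trace:
  MOV R2, 32  → R2 = 32
  MOV R3, 39  → R3 = 39
  CMP R2, R3  → computes 32 - 39 = -7
  Result is nonzero, so values are not equal
ZF = 0

0


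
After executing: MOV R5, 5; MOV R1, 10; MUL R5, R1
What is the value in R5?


Register state trace:
  MOV R5, 5  → R5 = 5
  MOV R1, 10  → R1 = 10
  MUL R5, R1  → R5 = 5 * 10 = 50
Final: R5 = 50

50


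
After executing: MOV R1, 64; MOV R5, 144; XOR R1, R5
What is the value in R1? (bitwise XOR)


Register state trace:
  MOV R1, 64  → R1 = 64 (0b01000000)
  MOV R5, 144  → R5 = 144 (0b10010000)
  XOR R1, R5  → R1 = 64 XOR 144 = 208 (0b11010000)
Final: R1 = 208

208


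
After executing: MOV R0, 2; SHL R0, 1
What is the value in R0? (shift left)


Register state trace:
  MOV R0, 2  → R0 = 2
  SHL R0, 1  → R0 = 2 << 1 = 2 * 2^1 = 4
Final: R0 = 4

4


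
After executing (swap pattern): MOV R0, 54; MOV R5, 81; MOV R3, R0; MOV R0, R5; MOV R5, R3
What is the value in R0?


Register state trace (swap pattern):
  MOV R0, 54  → R0 = 54
  MOV R5, 81  → R5 = 81
  MOV R3, R0  → R3 = 54  (save R0)
  MOV R0, R5  → R0 = 81  (R0 gets R5's value)
  MOV R5, R3  → R5 = 54  (R5 gets saved value)
Final: R0 = 81

81


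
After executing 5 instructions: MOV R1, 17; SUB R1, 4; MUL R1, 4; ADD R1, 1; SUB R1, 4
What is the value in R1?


Register state trace:
  MOV R1, 17  → R1 = 17
  SUB R1, 4  → R1 = 17 - 4 = 13
  MUL R1, 4  → R1 = 13 * 4 = 52
  ADD R1, 1  → R1 = 52 + 1 = 53
  SUB R1, 4  → R1 = 53 - 4 = 49
Final: R1 = 49

49


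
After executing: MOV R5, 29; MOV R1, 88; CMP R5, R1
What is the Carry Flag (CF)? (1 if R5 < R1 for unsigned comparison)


Register state trace:
  MOV R5, 29  → R5 = 29
  MOV R1, 88  → R1 = 88
  CMP R5, R1  → unsigned 29 - 88: borrow occurs
  29 < 88, so CF = 1
CF = 1

1


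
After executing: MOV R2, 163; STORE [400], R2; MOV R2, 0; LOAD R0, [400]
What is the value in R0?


Register and memory trace:
  MOV R2, 163  → R2 = 163
  STORE [400], R2  → mem[400] = 163
  MOV R2, 0  → R2 = 0
  LOAD R0, [400]  → R0 = mem[400] = 163
Final: R0 = 163

163


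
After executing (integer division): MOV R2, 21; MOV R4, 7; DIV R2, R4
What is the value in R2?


Register state trace:
  MOV R2, 21  → R2 = 21
  MOV R4, 7  → R4 = 7
  DIV R2, R4  → R2 = 21 // 7 = 3
Final: R2 = 3

3


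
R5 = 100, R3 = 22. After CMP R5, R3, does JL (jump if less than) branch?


Trace:
  R5 = 100, R3 = 22
  CMP R5, R3  → compares 100 vs 22
  JL checks: is 100 less than 22?
  100 > 22, so condition is false
Branch taken: No

No


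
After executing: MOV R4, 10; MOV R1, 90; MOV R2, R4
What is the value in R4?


Register state trace:
  MOV R4, 10  → R4 = 10
  MOV R1, 90  → R1 = 90
  MOV R2, R4  → R2 = 10
Final: R4 = 10

10


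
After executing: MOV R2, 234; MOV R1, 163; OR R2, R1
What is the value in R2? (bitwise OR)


Register state trace:
  MOV R2, 234  → R2 = 234 (0b11101010)
  MOV R1, 163  → R1 = 163 (0b10100011)
  OR R2, R1   → R2 = 234 OR 163 = 235 (0b11101011)
Final: R2 = 235

235


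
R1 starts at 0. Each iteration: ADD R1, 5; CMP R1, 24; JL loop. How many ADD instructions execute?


Loop trace (R1 starts at 0, target 24, step 5):
  ADD #1: R1 = 0 + 5 = 5  → 5 < 24, loop
  ADD #2: R1 = 5 + 5 = 10  → 10 < 24, loop
  ADD #3: R1 = 10 + 5 = 15  → 15 < 24, loop
  ADD #4: R1 = 15 + 5 = 20  → 20 < 24, loop
  ADD #5: R1 = 20 + 5 = 25  → 25 >= 24, exit
Total ADD instructions: 5

5


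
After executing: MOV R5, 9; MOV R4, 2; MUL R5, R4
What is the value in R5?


Register state trace:
  MOV R5, 9  → R5 = 9
  MOV R4, 2  → R4 = 2
  MUL R5, R4  → R5 = 9 * 2 = 18
Final: R5 = 18

18


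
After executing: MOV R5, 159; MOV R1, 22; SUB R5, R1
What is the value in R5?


Register state trace:
  MOV R5, 159  → R5 = 159
  MOV R1, 22  → R1 = 22
  SUB R5, R1  → R5 = 159 - 22 = 137
Final: R5 = 137

137


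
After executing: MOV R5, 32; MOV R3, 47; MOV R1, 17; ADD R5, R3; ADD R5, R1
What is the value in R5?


Register state trace:
  MOV R5, 32  → R5 = 32
  MOV R3, 47  → R3 = 47
  MOV R1, 17  → R1 = 17
  ADD R5, R3  → R5 = 32 + 47 = 79
  ADD R5, R1  → R5 = 79 + 17 = 96
Final: R5 = 96

96


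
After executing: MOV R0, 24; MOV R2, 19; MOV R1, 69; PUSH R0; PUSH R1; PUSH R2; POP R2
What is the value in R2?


Stack trace (top is rightmost):
  MOV R0, 24  → R0 = 24
  MOV R2, 19  → R2 = 19
  MOV R1, 69  → R1 = 69
  PUSH R0  → stack: [24]
  PUSH R1  → stack: [24, 69]
  PUSH R2  → stack: [24, 69, 19]
  POP R2  → R2 = 19, stack: [24, 69]
Final: R2 = 19

19


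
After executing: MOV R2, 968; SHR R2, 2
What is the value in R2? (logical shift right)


Register state trace:
  MOV R2, 968  → R2 = 968
  SHR R2, 2  → R2 = 968 >> 2 = 968 // 2^2 = 242
Final: R2 = 242

242


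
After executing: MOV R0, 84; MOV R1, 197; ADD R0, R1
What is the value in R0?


Register state trace:
  MOV R0, 84  → R0 = 84
  MOV R1, 197  → R1 = 197
  ADD R0, R1  → R0 = 84 + 197 = 281
Final: R0 = 281

281


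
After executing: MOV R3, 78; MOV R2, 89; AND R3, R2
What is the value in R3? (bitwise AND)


Register state trace:
  MOV R3, 78  → R3 = 78 (0b01001110)
  MOV R2, 89  → R2 = 89 (0b01011001)
  AND R3, R2  → R3 = 78 AND 89 = 72 (0b01001000)
Final: R3 = 72

72


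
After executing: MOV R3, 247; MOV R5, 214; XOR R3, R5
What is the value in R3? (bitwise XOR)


Register state trace:
  MOV R3, 247  → R3 = 247 (0b11110111)
  MOV R5, 214  → R5 = 214 (0b11010110)
  XOR R3, R5  → R3 = 247 XOR 214 = 33 (0b00100001)
Final: R3 = 33

33


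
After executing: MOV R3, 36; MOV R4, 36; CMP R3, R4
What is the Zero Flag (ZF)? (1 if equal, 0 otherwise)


Register state trace:
  MOV R3, 36  → R3 = 36
  MOV R4, 36  → R4 = 36
  CMP R3, R4  → computes 36 - 36 = 0
  Result is zero, so values are equal
ZF = 1

1


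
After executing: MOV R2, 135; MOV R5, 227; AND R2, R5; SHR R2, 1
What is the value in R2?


Register state trace:
  MOV R2, 135  → R2 = 135 (0b10000111)
  MOV R5, 227  → R5 = 227 (0b11100011)
  AND R2, R5  → R2 = 135 AND 227 = 131 (0b10000011)
  SHR R2, 1  → R2 = 131 >> 1 = 65
Final: R2 = 65

65


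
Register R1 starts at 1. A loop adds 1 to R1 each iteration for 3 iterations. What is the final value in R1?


Starting value: R1 = 1
  Iter 1: R1 = 1 + 1 = 2
  Iter 2: R1 = 2 + 1 = 3
  Iter 3: R1 = 3 + 1 = 4
Final: R1 = 4

4


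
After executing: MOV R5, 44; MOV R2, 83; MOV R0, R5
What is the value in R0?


Register state trace:
  MOV R5, 44  → R5 = 44
  MOV R2, 83  → R2 = 83
  MOV R0, R5  → R0 = 44
Final: R0 = 44

44


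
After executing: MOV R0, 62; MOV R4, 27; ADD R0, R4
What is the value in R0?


Register state trace:
  MOV R0, 62  → R0 = 62
  MOV R4, 27  → R4 = 27
  ADD R0, R4  → R0 = 62 + 27 = 89
Final: R0 = 89

89


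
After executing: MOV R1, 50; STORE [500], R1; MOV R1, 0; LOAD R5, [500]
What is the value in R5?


Register and memory trace:
  MOV R1, 50  → R1 = 50
  STORE [500], R1  → mem[500] = 50
  MOV R1, 0  → R1 = 0
  LOAD R5, [500]  → R5 = mem[500] = 50
Final: R5 = 50

50


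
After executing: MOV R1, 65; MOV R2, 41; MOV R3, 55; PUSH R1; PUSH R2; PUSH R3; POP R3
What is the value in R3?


Stack trace (top is rightmost):
  MOV R1, 65  → R1 = 65
  MOV R2, 41  → R2 = 41
  MOV R3, 55  → R3 = 55
  PUSH R1  → stack: [65]
  PUSH R2  → stack: [65, 41]
  PUSH R3  → stack: [65, 41, 55]
  POP R3  → R3 = 55, stack: [65, 41]
Final: R3 = 55

55


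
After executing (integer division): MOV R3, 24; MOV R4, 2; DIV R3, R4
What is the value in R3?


Register state trace:
  MOV R3, 24  → R3 = 24
  MOV R4, 2  → R4 = 2
  DIV R3, R4  → R3 = 24 // 2 = 12
Final: R3 = 12

12


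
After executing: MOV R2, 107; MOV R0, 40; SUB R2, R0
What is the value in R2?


Register state trace:
  MOV R2, 107  → R2 = 107
  MOV R0, 40  → R0 = 40
  SUB R2, R0  → R2 = 107 - 40 = 67
Final: R2 = 67

67


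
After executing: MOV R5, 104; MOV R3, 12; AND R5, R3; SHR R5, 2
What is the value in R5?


Register state trace:
  MOV R5, 104  → R5 = 104 (0b01101000)
  MOV R3, 12  → R3 = 12 (0b00001100)
  AND R5, R3  → R5 = 104 AND 12 = 8 (0b00001000)
  SHR R5, 2  → R5 = 8 >> 2 = 2
Final: R5 = 2

2


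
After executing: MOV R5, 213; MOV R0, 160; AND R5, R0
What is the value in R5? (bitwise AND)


Register state trace:
  MOV R5, 213  → R5 = 213 (0b11010101)
  MOV R0, 160  → R0 = 160 (0b10100000)
  AND R5, R0  → R5 = 213 AND 160 = 128 (0b10000000)
Final: R5 = 128

128


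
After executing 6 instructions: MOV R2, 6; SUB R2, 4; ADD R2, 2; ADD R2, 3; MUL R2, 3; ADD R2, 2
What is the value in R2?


Register state trace:
  MOV R2, 6  → R2 = 6
  SUB R2, 4  → R2 = 6 - 4 = 2
  ADD R2, 2  → R2 = 2 + 2 = 4
  ADD R2, 3  → R2 = 4 + 3 = 7
  MUL R2, 3  → R2 = 7 * 3 = 21
  ADD R2, 2  → R2 = 21 + 2 = 23
Final: R2 = 23

23


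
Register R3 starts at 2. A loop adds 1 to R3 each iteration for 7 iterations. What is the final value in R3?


Starting value: R3 = 2
  Iter 1: R3 = 2 + 1 = 3
  Iter 2: R3 = 3 + 1 = 4
  Iter 3: R3 = 4 + 1 = 5
  Iter 4: R3 = 5 + 1 = 6
  Iter 5: R3 = 6 + 1 = 7
  Iter 6: R3 = 7 + 1 = 8
  Iter 7: R3 = 8 + 1 = 9
Final: R3 = 9

9


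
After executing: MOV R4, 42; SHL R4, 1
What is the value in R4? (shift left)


Register state trace:
  MOV R4, 42  → R4 = 42
  SHL R4, 1  → R4 = 42 << 1 = 42 * 2^1 = 84
Final: R4 = 84

84


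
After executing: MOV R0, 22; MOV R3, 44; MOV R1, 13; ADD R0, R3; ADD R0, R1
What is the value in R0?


Register state trace:
  MOV R0, 22  → R0 = 22
  MOV R3, 44  → R3 = 44
  MOV R1, 13  → R1 = 13
  ADD R0, R3  → R0 = 22 + 44 = 66
  ADD R0, R1  → R0 = 66 + 13 = 79
Final: R0 = 79

79


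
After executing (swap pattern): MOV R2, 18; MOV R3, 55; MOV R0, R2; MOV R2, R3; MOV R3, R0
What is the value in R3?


Register state trace (swap pattern):
  MOV R2, 18  → R2 = 18
  MOV R3, 55  → R3 = 55
  MOV R0, R2  → R0 = 18  (save R2)
  MOV R2, R3  → R2 = 55  (R2 gets R3's value)
  MOV R3, R0  → R3 = 18  (R3 gets saved value)
Final: R3 = 18

18


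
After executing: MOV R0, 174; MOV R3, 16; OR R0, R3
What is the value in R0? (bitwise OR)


Register state trace:
  MOV R0, 174  → R0 = 174 (0b10101110)
  MOV R3, 16  → R3 = 16 (0b00010000)
  OR R0, R3   → R0 = 174 OR 16 = 190 (0b10111110)
Final: R0 = 190

190


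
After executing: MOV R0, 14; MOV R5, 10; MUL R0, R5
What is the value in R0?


Register state trace:
  MOV R0, 14  → R0 = 14
  MOV R5, 10  → R5 = 10
  MUL R0, R5  → R0 = 14 * 10 = 140
Final: R0 = 140

140


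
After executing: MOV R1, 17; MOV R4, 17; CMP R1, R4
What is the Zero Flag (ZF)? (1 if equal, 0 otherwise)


Register state trace:
  MOV R1, 17  → R1 = 17
  MOV R4, 17  → R4 = 17
  CMP R1, R4  → computes 17 - 17 = 0
  Result is zero, so values are equal
ZF = 1

1


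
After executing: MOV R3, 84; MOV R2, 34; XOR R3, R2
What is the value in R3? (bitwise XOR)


Register state trace:
  MOV R3, 84  → R3 = 84 (0b01010100)
  MOV R2, 34  → R2 = 34 (0b00100010)
  XOR R3, R2  → R3 = 84 XOR 34 = 118 (0b01110110)
Final: R3 = 118

118


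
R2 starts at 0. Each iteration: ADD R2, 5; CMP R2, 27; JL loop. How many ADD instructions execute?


Loop trace (R2 starts at 0, target 27, step 5):
  ADD #1: R2 = 0 + 5 = 5  → 5 < 27, loop
  ADD #2: R2 = 5 + 5 = 10  → 10 < 27, loop
  ADD #3: R2 = 10 + 5 = 15  → 15 < 27, loop
  ADD #4: R2 = 15 + 5 = 20  → 20 < 27, loop
  ADD #5: R2 = 20 + 5 = 25  → 25 < 27, loop
  ADD #6: R2 = 25 + 5 = 30  → 30 >= 27, exit
Total ADD instructions: 6

6


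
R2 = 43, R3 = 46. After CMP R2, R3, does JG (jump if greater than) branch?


Trace:
  R2 = 43, R3 = 46
  CMP R2, R3  → compares 43 vs 46
  JG checks: is 43 greater than 46?
  43 < 46, so condition is false
Branch taken: No

No


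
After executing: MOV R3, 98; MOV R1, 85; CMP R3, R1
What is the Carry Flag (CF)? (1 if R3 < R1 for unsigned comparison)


Register state trace:
  MOV R3, 98  → R3 = 98
  MOV R1, 85  → R1 = 85
  CMP R3, R1  → unsigned 98 - 85: no borrow
  98 >= 85, so CF = 0
CF = 0

0


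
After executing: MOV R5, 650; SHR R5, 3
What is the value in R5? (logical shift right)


Register state trace:
  MOV R5, 650  → R5 = 650
  SHR R5, 3  → R5 = 650 >> 3 = 650 // 2^3 = 81
Final: R5 = 81

81


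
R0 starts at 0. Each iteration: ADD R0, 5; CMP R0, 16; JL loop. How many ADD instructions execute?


Loop trace (R0 starts at 0, target 16, step 5):
  ADD #1: R0 = 0 + 5 = 5  → 5 < 16, loop
  ADD #2: R0 = 5 + 5 = 10  → 10 < 16, loop
  ADD #3: R0 = 10 + 5 = 15  → 15 < 16, loop
  ADD #4: R0 = 15 + 5 = 20  → 20 >= 16, exit
Total ADD instructions: 4

4


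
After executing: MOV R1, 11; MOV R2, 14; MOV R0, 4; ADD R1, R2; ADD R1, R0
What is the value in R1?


Register state trace:
  MOV R1, 11  → R1 = 11
  MOV R2, 14  → R2 = 14
  MOV R0, 4  → R0 = 4
  ADD R1, R2  → R1 = 11 + 14 = 25
  ADD R1, R0  → R1 = 25 + 4 = 29
Final: R1 = 29

29


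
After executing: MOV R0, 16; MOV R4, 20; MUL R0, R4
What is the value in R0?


Register state trace:
  MOV R0, 16  → R0 = 16
  MOV R4, 20  → R4 = 20
  MUL R0, R4  → R0 = 16 * 20 = 320
Final: R0 = 320

320


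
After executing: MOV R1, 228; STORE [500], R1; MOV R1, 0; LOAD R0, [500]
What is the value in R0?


Register and memory trace:
  MOV R1, 228  → R1 = 228
  STORE [500], R1  → mem[500] = 228
  MOV R1, 0  → R1 = 0
  LOAD R0, [500]  → R0 = mem[500] = 228
Final: R0 = 228

228


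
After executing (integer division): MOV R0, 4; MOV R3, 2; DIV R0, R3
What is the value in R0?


Register state trace:
  MOV R0, 4  → R0 = 4
  MOV R3, 2  → R3 = 2
  DIV R0, R3  → R0 = 4 // 2 = 2
Final: R0 = 2

2


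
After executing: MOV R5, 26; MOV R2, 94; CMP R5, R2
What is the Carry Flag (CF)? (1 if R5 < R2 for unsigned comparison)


Register state trace:
  MOV R5, 26  → R5 = 26
  MOV R2, 94  → R2 = 94
  CMP R5, R2  → unsigned 26 - 94: borrow occurs
  26 < 94, so CF = 1
CF = 1

1


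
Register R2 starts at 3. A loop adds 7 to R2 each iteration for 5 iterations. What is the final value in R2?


Starting value: R2 = 3
  Iter 1: R2 = 3 + 7 = 10
  Iter 2: R2 = 10 + 7 = 17
  Iter 3: R2 = 17 + 7 = 24
  Iter 4: R2 = 24 + 7 = 31
  Iter 5: R2 = 31 + 7 = 38
Final: R2 = 38

38


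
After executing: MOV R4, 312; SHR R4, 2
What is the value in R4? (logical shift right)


Register state trace:
  MOV R4, 312  → R4 = 312
  SHR R4, 2  → R4 = 312 >> 2 = 312 // 2^2 = 78
Final: R4 = 78

78


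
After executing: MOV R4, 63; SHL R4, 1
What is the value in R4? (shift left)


Register state trace:
  MOV R4, 63  → R4 = 63
  SHL R4, 1  → R4 = 63 << 1 = 63 * 2^1 = 126
Final: R4 = 126

126


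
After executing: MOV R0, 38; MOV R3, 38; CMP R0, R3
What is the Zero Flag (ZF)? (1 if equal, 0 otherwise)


Register state trace:
  MOV R0, 38  → R0 = 38
  MOV R3, 38  → R3 = 38
  CMP R0, R3  → computes 38 - 38 = 0
  Result is zero, so values are equal
ZF = 1

1


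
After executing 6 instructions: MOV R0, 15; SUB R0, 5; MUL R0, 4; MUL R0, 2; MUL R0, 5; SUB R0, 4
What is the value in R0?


Register state trace:
  MOV R0, 15  → R0 = 15
  SUB R0, 5  → R0 = 15 - 5 = 10
  MUL R0, 4  → R0 = 10 * 4 = 40
  MUL R0, 2  → R0 = 40 * 2 = 80
  MUL R0, 5  → R0 = 80 * 5 = 400
  SUB R0, 4  → R0 = 400 - 4 = 396
Final: R0 = 396

396


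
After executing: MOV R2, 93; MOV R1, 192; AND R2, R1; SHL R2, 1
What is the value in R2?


Register state trace:
  MOV R2, 93  → R2 = 93 (0b01011101)
  MOV R1, 192  → R1 = 192 (0b11000000)
  AND R2, R1  → R2 = 93 AND 192 = 64 (0b01000000)
  SHL R2, 1  → R2 = 64 << 1 = 128
Final: R2 = 128

128


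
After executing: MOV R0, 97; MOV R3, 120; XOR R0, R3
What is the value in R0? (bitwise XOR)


Register state trace:
  MOV R0, 97  → R0 = 97 (0b01100001)
  MOV R3, 120  → R3 = 120 (0b01111000)
  XOR R0, R3  → R0 = 97 XOR 120 = 25 (0b00011001)
Final: R0 = 25

25


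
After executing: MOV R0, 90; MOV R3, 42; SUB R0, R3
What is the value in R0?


Register state trace:
  MOV R0, 90  → R0 = 90
  MOV R3, 42  → R3 = 42
  SUB R0, R3  → R0 = 90 - 42 = 48
Final: R0 = 48

48


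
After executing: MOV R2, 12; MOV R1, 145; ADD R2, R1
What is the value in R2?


Register state trace:
  MOV R2, 12  → R2 = 12
  MOV R1, 145  → R1 = 145
  ADD R2, R1  → R2 = 12 + 145 = 157
Final: R2 = 157

157


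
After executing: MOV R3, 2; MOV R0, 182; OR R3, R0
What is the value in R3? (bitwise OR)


Register state trace:
  MOV R3, 2  → R3 = 2 (0b00000010)
  MOV R0, 182  → R0 = 182 (0b10110110)
  OR R3, R0   → R3 = 2 OR 182 = 182 (0b10110110)
Final: R3 = 182

182


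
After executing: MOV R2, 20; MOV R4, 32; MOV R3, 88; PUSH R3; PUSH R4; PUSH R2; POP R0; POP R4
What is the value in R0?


Stack trace (top is rightmost):
  MOV R2, 20  → R2 = 20
  MOV R4, 32  → R4 = 32
  MOV R3, 88  → R3 = 88
  PUSH R3  → stack: [88]
  PUSH R4  → stack: [88, 32]
  PUSH R2  → stack: [88, 32, 20]
  POP R0  → R0 = 20, stack: [88, 32]
  POP R4  → R4 = 32, stack: [88]
Final: R0 = 20

20


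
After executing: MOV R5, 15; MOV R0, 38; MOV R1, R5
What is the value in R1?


Register state trace:
  MOV R5, 15  → R5 = 15
  MOV R0, 38  → R0 = 38
  MOV R1, R5  → R1 = 15
Final: R1 = 15

15


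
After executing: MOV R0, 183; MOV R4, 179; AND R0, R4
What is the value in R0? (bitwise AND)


Register state trace:
  MOV R0, 183  → R0 = 183 (0b10110111)
  MOV R4, 179  → R4 = 179 (0b10110011)
  AND R0, R4  → R0 = 183 AND 179 = 179 (0b10110011)
Final: R0 = 179

179


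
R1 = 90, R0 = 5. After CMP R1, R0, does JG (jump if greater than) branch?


Trace:
  R1 = 90, R0 = 5
  CMP R1, R0  → compares 90 vs 5
  JG checks: is 90 greater than 5?
  90 > 5, so condition is true
Branch taken: Yes

Yes


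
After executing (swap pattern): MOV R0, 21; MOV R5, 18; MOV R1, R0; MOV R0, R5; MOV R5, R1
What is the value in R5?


Register state trace (swap pattern):
  MOV R0, 21  → R0 = 21
  MOV R5, 18  → R5 = 18
  MOV R1, R0  → R1 = 21  (save R0)
  MOV R0, R5  → R0 = 18  (R0 gets R5's value)
  MOV R5, R1  → R5 = 21  (R5 gets saved value)
Final: R5 = 21

21


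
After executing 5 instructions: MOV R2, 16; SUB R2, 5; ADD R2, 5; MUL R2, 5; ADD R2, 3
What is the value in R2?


Register state trace:
  MOV R2, 16  → R2 = 16
  SUB R2, 5  → R2 = 16 - 5 = 11
  ADD R2, 5  → R2 = 11 + 5 = 16
  MUL R2, 5  → R2 = 16 * 5 = 80
  ADD R2, 3  → R2 = 80 + 3 = 83
Final: R2 = 83

83


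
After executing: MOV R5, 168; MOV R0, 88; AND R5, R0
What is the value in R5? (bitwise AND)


Register state trace:
  MOV R5, 168  → R5 = 168 (0b10101000)
  MOV R0, 88  → R0 = 88 (0b01011000)
  AND R5, R0  → R5 = 168 AND 88 = 8 (0b00001000)
Final: R5 = 8

8


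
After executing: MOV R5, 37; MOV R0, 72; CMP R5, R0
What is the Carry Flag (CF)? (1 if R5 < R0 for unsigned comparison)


Register state trace:
  MOV R5, 37  → R5 = 37
  MOV R0, 72  → R0 = 72
  CMP R5, R0  → unsigned 37 - 72: borrow occurs
  37 < 72, so CF = 1
CF = 1

1


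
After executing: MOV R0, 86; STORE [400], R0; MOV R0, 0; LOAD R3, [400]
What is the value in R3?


Register and memory trace:
  MOV R0, 86  → R0 = 86
  STORE [400], R0  → mem[400] = 86
  MOV R0, 0  → R0 = 0
  LOAD R3, [400]  → R3 = mem[400] = 86
Final: R3 = 86

86


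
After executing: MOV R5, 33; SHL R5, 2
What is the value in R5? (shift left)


Register state trace:
  MOV R5, 33  → R5 = 33
  SHL R5, 2  → R5 = 33 << 2 = 33 * 2^2 = 132
Final: R5 = 132

132
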